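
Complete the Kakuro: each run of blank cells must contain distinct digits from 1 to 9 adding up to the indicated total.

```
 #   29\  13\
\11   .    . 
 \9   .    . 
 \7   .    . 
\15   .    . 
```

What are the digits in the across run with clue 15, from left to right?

29 in 4 cells must be {5,7,8,9}.
Only 5 fits R3C1 under both its across sum 7 and down sum 29.
R3C2 = 7 − 5 = 2 completes the 7 across.
Nothing is forced directly, so branch on R2C1, whose candidates are 7 or 8. If R2C1 = 7: then R2C2 would have to be in {2} for the 9 across but in {1,3,4,6,7} for the 13 down — contradiction. So R2C1 = 8.
R2C2 = 9 − 8 = 1 completes the 9 across.
No cell is forced outright now. R1C1 can only be 7 or 9 (the digits allowed by both its 11 across and its 29 down). If R1C1 = 9: then R1C2 would have to be in {2} for the 11 across but in {3,4,6,7} for the 13 down — contradiction. So R1C1 = 7.
R1C2 = 11 − 7 = 4 completes the 11 across.
R4C1 = 29 − 20 = 9 completes the 29 down.
R4C2 = 15 − 9 = 6 completes the 15 across.

9 6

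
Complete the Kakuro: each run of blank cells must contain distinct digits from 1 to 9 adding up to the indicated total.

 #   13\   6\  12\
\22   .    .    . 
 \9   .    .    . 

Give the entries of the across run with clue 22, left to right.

8, 5, 9

The 22 across and the 6 down share only 5, so R1C2 = 5.
R2C2 = 6 − 5 = 1 completes the 6 down.
Nothing is forced directly, so branch on R2C1, whose candidates are 5 or 6. If R2C1 = 6: then R1C1 would have to be in {8,9} for the 22 across but in {7} for the 13 down — contradiction. So R2C1 = 5.
R1C1 = 13 − 5 = 8 completes the 13 down.
R1C3 = 22 − 13 = 9 completes the 22 across.
R2C3 = 9 − 6 = 3 completes the 9 across.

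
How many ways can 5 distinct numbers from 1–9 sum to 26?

5 distinct digits from 1–9 sum between 15 and 35.

11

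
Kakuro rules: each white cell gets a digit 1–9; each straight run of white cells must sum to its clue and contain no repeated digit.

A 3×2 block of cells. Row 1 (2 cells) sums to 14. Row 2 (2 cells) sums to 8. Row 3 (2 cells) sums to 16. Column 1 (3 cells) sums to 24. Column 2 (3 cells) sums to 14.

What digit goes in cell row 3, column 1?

9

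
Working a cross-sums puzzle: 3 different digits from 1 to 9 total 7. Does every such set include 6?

No

The only way to make 7 from 3 distinct digits is {1,2,4}, which does not contain 6.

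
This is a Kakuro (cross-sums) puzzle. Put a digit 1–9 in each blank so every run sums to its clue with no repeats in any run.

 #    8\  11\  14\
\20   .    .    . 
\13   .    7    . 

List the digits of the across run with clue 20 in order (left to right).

R1C2 = 11 − 7 = 4 completes the 11 down.
R1C3 = 9: the only remaining digit allowed by both the 20 across and the 14 down.
R2C3 = 14 − 9 = 5 completes the 14 down.
R1C1 = 20 − 13 = 7 completes the 20 across.
R2C1 = 13 − 12 = 1 completes the 13 across.

7, 4, 9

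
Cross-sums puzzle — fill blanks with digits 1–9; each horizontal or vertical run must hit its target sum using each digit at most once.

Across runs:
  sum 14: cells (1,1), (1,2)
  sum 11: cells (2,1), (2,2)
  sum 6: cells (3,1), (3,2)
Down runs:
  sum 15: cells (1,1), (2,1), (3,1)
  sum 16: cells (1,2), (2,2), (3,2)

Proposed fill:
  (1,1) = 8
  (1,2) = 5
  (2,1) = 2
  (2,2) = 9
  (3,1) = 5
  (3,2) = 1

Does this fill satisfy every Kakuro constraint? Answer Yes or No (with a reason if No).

No — the across run (1,1)–(1,2) sums to 13, not 14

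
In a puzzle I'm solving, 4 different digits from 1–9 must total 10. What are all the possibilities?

{1,2,3,4}

4 distinct digits from 1–9 sum between 10 and 30.
Only one set works: {1,2,3,4}.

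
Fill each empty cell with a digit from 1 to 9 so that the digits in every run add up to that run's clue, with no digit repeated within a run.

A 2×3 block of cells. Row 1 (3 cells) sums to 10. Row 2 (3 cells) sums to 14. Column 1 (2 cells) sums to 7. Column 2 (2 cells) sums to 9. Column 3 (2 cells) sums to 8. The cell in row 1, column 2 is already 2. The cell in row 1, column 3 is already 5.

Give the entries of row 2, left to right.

(1,1) = 10 − 7 = 3 completes the 10 across.
(2,1) = 7 − 3 = 4 completes the 7 down.
(2,2) = 9 − 2 = 7 completes the 9 down.
(2,3) = 14 − 11 = 3 completes the 14 across.

4 7 3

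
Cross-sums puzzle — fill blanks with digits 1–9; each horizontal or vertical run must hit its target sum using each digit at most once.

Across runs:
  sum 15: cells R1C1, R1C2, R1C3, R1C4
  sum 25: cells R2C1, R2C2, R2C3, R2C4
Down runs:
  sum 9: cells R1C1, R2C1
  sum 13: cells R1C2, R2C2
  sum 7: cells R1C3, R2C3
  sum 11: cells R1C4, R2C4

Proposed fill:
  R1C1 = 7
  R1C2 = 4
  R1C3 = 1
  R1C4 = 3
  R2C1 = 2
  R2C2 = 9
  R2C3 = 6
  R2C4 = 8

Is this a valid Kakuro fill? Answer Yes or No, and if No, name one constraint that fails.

Across: 7+4+1+3=15; 2+9+6+8=25. Down: 7+2=9; 4+9=13; 1+6=7; 3+8=11. No digit repeats within any run.

Yes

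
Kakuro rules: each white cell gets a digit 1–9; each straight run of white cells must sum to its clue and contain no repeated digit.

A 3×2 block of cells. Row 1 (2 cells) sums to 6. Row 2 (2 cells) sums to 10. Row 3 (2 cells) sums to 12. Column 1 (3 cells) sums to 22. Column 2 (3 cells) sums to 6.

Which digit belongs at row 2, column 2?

2

6 in 3 cells must be {1,2,3}.
The 6 across and the 22 down share only 5, so (1,1) = 5.
(1,2) = 6 − 5 = 1 completes the 6 across.
Given what's placed, (3,2) must be 3 to fit the 12 across and 6 down.
(2,2) = 6 − 4 = 2 completes the 6 down.
(3,1) = 12 − 3 = 9 completes the 12 across.
(2,1) = 10 − 2 = 8 completes the 10 across.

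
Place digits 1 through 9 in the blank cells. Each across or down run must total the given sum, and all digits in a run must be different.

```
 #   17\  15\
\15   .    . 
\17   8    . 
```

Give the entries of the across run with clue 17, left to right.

8 9

17 in 2 cells must be {8,9}.
R1C1 = 17 − 8 = 9 completes the 17 down.
R1C2 = 15 − 9 = 6 completes the 15 across.
R2C2 = 17 − 8 = 9 completes the 17 across.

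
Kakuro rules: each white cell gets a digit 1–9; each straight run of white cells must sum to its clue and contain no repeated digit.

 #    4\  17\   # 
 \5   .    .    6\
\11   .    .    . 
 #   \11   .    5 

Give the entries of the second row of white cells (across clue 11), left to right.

4 in 2 cells must be {1,3}.
R2C3 = 6 − 5 = 1 completes the 6 down.
R3C2 = 11 − 5 = 6 completes the 11 across.
Given what's placed, R2C1 must be 3 to fit the 11 across and 4 down.
R2C2 = 11 − 4 = 7 completes the 11 across.
R1C1 = 4 − 3 = 1 completes the 4 down.
R1C2 = 5 − 1 = 4 completes the 5 across.

3 7 1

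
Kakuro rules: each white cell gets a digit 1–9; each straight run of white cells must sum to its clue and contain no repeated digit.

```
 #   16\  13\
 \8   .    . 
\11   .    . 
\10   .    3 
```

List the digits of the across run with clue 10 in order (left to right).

R3C1 = 10 − 3 = 7 completes the 10 across.
No cell is forced outright now. R1C2 can only be 1 or 2 or 6 (the digits allowed by both its 8 across and its 13 down). If R1C2 = 1: then R1C1 would have to be in {7} for the 8 across but in {1,3,4,5,6,8} for the 16 down — contradiction. If R1C2 = 6: then R1C1 would have to be in {2} for the 8 across but in {1,3,4,5,6,8} for the 16 down — contradiction. So R1C2 = 2.
R1C1 = 8 − 2 = 6 completes the 8 across.
R2C1 = 16 − 13 = 3 completes the 16 down.
R2C2 = 11 − 3 = 8 completes the 11 across.

7 3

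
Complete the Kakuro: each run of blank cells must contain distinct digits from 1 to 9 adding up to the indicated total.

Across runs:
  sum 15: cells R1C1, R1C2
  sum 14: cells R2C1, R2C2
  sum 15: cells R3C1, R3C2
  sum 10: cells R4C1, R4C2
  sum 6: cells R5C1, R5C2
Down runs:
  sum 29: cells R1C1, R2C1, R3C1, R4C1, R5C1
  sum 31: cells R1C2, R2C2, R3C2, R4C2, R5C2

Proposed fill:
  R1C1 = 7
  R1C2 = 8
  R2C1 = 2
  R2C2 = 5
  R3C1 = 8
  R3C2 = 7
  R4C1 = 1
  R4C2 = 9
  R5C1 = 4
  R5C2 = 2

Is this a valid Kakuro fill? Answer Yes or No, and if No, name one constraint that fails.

No — the down run R1C1–R5C1 sums to 22, not 29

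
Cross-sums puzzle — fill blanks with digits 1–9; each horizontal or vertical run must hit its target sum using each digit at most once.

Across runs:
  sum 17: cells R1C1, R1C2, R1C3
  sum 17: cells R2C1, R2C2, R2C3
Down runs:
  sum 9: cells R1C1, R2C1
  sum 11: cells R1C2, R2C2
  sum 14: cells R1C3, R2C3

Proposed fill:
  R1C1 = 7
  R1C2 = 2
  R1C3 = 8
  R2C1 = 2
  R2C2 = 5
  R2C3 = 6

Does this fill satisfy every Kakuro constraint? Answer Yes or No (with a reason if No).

No — the across run R2C1–R2C3 sums to 13, not 17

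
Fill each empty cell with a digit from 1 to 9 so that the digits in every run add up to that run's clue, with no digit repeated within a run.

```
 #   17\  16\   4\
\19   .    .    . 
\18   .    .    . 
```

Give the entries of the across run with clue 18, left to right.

17 in 2 cells must be {8,9}; 16 in 2 cells must be {7,9}; 4 in 2 cells must be {1,3}.
The 19 across and the 4 down share only 3, so R1C3 = 3.
R2C3 = 4 − 3 = 1 completes the 4 down.
Given what's placed, R1C1 must be 9 to fit the 19 across and 17 down.
R1C2 = 19 − 12 = 7 completes the 19 across.
R2C1 = 17 − 9 = 8 completes the 17 down.
R2C2 = 18 − 9 = 9 completes the 18 across.

8 9 1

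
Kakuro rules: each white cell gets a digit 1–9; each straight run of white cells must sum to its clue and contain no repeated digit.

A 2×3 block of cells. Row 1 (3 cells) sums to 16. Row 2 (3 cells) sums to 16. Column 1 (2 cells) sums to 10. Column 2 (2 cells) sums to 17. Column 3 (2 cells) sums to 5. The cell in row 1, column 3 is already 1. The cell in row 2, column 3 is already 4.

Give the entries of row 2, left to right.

17 in 2 cells must be {8,9}.
Given what's placed, (2,2) must be 9 to fit the 16 across and 17 down.
(1,2) = 17 − 9 = 8 completes the 17 down.
(2,1) = 16 − 13 = 3 completes the 16 across.
(1,1) = 16 − 9 = 7 completes the 16 across.

3 9 4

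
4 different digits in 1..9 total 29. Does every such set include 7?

Yes

The only way to make 29 from 4 distinct digits is {5,7,8,9}, which contains 7.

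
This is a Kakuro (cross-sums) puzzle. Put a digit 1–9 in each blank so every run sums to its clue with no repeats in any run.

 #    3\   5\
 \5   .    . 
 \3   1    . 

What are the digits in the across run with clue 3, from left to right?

3 in 2 cells must be {1,2}.
R1C1 = 3 − 1 = 2 completes the 3 down.
R1C2 = 5 − 2 = 3 completes the 5 across.
R2C2 = 3 − 1 = 2 completes the 3 across.

1 2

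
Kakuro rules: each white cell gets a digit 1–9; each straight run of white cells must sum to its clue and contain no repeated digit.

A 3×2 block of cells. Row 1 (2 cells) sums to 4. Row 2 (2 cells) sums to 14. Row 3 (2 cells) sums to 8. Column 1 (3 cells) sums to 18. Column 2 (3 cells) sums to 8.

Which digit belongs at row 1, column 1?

3

4 in 2 cells must be {1,3}.
The 14 across and the 8 down share only 5, so (2,2) = 5.
Given what's placed, (1,2) must be 1 to fit the 4 across and 8 down.
(2,1) = 14 − 5 = 9 completes the 14 across.
(3,2) = 8 − 6 = 2 completes the 8 down.
(1,1) = 4 − 1 = 3 completes the 4 across.
(3,1) = 8 − 2 = 6 completes the 8 across.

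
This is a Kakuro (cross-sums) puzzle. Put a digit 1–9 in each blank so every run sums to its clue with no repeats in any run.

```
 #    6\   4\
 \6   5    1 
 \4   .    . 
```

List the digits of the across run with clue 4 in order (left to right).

4 in 2 cells must be {1,3}.
R2C1 = 6 − 5 = 1 completes the 6 down.
R2C2 = 4 − 1 = 3 completes the 4 across.

1 3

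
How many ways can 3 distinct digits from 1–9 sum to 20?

3 distinct digits from 1–9 sum between 6 and 24.
Enumerating: {3,8,9}, {4,7,9}, {5,6,9}, {5,7,8}.

4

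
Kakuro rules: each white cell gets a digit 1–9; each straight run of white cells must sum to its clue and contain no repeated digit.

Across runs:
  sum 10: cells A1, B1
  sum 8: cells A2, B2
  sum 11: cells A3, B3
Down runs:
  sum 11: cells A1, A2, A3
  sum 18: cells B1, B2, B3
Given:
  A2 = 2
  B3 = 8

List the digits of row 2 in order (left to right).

B2 = 8 − 2 = 6 completes the 8 across.
A3 = 11 − 8 = 3 completes the 11 across.
A1 = 11 − 5 = 6 completes the 11 down.
B1 = 10 − 6 = 4 completes the 10 across.

2 6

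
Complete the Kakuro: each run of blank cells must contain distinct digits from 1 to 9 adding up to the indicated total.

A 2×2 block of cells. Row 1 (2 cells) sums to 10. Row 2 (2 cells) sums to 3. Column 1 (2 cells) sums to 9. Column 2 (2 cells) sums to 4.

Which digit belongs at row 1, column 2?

3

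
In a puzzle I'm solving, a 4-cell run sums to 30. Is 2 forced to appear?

No

The only way to make 30 from 4 distinct digits is {6,7,8,9}, which does not contain 2.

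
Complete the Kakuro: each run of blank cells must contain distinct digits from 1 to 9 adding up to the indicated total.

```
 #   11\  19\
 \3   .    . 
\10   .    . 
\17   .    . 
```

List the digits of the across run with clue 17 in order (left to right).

3 in 2 cells must be {1,2}; 17 in 2 cells must be {8,9}.
The 3 across and the 19 down share only 2, so R1C2 = 2.
The 17 across and the 11 down share only 8, so R3C1 = 8.
R3C2 = 17 − 8 = 9 completes the 17 across.
R1C1 = 3 − 2 = 1 completes the 3 across.
R2C1 = 11 − 9 = 2 completes the 11 down.
R2C2 = 10 − 2 = 8 completes the 10 across.

8 9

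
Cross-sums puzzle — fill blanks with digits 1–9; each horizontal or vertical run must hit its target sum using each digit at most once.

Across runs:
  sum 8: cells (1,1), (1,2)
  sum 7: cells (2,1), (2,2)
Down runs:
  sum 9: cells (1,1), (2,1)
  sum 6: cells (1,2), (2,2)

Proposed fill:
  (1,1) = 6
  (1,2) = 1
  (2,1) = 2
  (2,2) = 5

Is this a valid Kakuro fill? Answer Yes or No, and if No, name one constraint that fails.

No — the across run (1,1)–(1,2) sums to 7, not 8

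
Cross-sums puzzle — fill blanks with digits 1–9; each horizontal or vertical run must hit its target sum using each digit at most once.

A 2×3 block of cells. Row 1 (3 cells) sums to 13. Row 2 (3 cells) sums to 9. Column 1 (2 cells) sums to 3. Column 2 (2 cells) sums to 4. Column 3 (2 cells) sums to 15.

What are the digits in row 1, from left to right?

1 3 9

3 in 2 cells must be {1,2}; 4 in 2 cells must be {1,3}.
The 9 across and the 15 down share only 6, so (2,3) = 6.
(1,3) = 15 − 6 = 9 completes the 15 down.
Given what's placed, (2,2) must be 1 to fit the 9 across and 4 down.
(1,1) = 1: the only remaining digit allowed by both the 13 across and the 3 down.
(1,2) = 13 − 10 = 3 completes the 13 across.
(2,1) = 9 − 7 = 2 completes the 9 across.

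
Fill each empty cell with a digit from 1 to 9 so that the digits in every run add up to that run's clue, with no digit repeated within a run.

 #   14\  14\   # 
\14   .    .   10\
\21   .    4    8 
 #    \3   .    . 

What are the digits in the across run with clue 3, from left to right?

1 2

3 in 2 cells must be {1,2}.
R2C1 = 21 − 12 = 9 completes the 21 across.
R3C3 = 10 − 8 = 2 completes the 10 down.
R1C1 = 14 − 9 = 5 completes the 14 down.
R1C2 = 14 − 5 = 9 completes the 14 across.
R3C2 = 3 − 2 = 1 completes the 3 across.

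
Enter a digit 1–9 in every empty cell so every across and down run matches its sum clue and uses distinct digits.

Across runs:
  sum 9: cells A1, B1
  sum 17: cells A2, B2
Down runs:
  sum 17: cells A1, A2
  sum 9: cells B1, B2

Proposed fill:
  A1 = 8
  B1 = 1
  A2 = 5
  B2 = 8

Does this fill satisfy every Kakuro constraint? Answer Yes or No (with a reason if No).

No — the down run A1–A2 sums to 13, not 17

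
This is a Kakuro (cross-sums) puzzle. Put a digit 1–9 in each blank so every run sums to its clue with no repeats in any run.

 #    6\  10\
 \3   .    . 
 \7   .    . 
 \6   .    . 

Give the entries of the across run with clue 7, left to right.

3 4

3 in 2 cells must be {1,2}; 6 in 3 cells must be {1,2,3}.
Nothing is forced directly, so branch on R1C1, whose candidates are 1 or 2. If R1C1 = 1: that forces R1C2 = 2, R3C1 = 2, after which R3C2 would have to be in {4} for the 6 across but in {1,3,5,7} for the 10 down — contradiction. So R1C1 = 2.
R1C2 = 3 − 2 = 1 completes the 3 across.
Given what's placed, R3C1 must be 1 to fit the 6 across and 6 down.
R3C2 = 6 − 1 = 5 completes the 6 across.
R2C1 = 6 − 3 = 3 completes the 6 down.
R2C2 = 7 − 3 = 4 completes the 7 across.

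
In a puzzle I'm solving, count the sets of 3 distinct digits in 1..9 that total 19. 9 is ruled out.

2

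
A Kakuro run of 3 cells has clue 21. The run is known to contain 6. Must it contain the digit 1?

The only way to make 21 from 3 distinct digits under that restriction is {6,7,8}, which does not contain 1.

No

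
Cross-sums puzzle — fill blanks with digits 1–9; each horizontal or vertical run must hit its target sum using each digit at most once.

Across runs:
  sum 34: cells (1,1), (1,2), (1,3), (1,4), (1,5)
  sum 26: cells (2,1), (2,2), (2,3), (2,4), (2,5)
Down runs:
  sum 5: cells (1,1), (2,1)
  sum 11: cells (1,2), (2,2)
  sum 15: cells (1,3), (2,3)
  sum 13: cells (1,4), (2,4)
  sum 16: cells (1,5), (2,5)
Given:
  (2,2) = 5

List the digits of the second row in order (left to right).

34 in 5 cells must be {4,6,7,8,9}; 16 in 2 cells must be {7,9}.
(1,1) = 4: only digit in both the 34-across and 5-down candidate sets.
(1,2) = 11 − 5 = 6 completes the 11 down.
(2,1) = 5 − 4 = 1 completes the 5 down.
Nothing is forced directly, so branch on (1,5), whose candidates are 7 or 9. If (1,5) = 9: that forces (2,5) = 7, (2,3) = 9, (2,4) = 4, after which (1,3) would have to be in {7,8} for the 34 across but in {6} for the 15 down — contradiction. So (1,5) = 7.
(2,5) = 16 − 7 = 9 completes the 16 down.
Nothing is forced directly, so branch on (2,3), whose candidates are 7 or 8. If (2,3) = 8: then (1,3) would have to be in {8,9} for the 34 across but in {7} for the 15 down — contradiction. So (2,3) = 7.
(1,3) = 15 − 7 = 8 completes the 15 down.
(1,4) = 34 − 25 = 9 completes the 34 across.
(2,4) = 26 − 22 = 4 completes the 26 across.

1 5 7 4 9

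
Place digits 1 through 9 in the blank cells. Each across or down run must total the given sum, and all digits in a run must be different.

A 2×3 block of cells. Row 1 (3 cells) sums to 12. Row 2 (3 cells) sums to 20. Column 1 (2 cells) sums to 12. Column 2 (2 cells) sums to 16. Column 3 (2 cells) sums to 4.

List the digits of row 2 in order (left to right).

16 in 2 cells must be {7,9}; 4 in 2 cells must be {1,3}.
The 20 across and the 4 down share only 3, so (2,3) = 3.
(1,3) = 4 − 3 = 1 completes the 4 down.
Given what's placed, (2,2) must be 9 to fit the 20 across and 16 down.
(1,2) = 16 − 9 = 7 completes the 16 down.
(2,1) = 20 − 12 = 8 completes the 20 across.
(1,1) = 12 − 8 = 4 completes the 12 across.

8 9 3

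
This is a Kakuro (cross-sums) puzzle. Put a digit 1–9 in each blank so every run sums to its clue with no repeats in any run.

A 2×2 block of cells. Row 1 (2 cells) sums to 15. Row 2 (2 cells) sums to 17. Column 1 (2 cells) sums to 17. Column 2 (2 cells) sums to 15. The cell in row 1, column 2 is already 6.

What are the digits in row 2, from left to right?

8 9

17 in 2 cells must be {8,9}.
(1,1) = 15 − 6 = 9 completes the 15 across.
(2,1) = 17 − 9 = 8 completes the 17 down.
(2,2) = 17 − 8 = 9 completes the 17 across.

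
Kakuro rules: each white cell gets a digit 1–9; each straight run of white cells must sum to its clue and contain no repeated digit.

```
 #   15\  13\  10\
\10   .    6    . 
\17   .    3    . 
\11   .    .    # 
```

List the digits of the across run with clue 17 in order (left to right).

5 3 9

R3C2 = 13 − 9 = 4 completes the 13 down.
R3C1 = 11 − 4 = 7 completes the 11 across.
Given what's placed, R1C1 must be 3 to fit the 10 across and 15 down.
R1C3 = 10 − 9 = 1 completes the 10 across.
R2C1 = 15 − 10 = 5 completes the 15 down.
R2C3 = 17 − 8 = 9 completes the 17 across.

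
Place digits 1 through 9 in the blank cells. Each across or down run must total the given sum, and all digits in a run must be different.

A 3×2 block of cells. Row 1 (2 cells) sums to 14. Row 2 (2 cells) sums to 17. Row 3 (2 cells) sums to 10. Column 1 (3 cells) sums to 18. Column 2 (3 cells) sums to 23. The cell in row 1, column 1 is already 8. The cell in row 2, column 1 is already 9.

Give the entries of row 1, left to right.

17 in 2 cells must be {8,9}; 23 in 3 cells must be {6,8,9}.
(1,2) = 14 − 8 = 6 completes the 14 across.
(2,2) = 17 − 9 = 8 completes the 17 across.
(3,1) = 18 − 17 = 1 completes the 18 down.
(3,2) = 10 − 1 = 9 completes the 10 across.

8, 6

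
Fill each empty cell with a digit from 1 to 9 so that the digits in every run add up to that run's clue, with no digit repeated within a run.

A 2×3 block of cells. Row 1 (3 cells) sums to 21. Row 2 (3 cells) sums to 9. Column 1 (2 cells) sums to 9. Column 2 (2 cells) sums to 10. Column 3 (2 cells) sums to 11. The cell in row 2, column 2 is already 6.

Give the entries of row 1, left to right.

8 4 9

(1,2) = 10 − 6 = 4 completes the 10 down.
Given what's placed, (2,3) must be 2 to fit the 9 across and 11 down.
(1,1) = 8: the only remaining digit allowed by both the 21 across and the 9 down.
(1,3) = 21 − 12 = 9 completes the 21 across.
(2,1) = 9 − 8 = 1 completes the 9 across.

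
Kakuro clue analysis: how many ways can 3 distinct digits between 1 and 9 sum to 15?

3 distinct digits from 1–9 sum between 6 and 24.

8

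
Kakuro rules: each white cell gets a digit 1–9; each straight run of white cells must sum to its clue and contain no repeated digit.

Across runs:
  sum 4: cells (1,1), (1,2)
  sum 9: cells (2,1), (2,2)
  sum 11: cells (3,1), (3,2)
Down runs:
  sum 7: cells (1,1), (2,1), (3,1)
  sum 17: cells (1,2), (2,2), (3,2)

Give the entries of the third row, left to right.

2 9

4 in 2 cells must be {1,3}; 7 in 3 cells must be {1,2,4}.
The 4 across and the 7 down share only 1, so (1,1) = 1.
(1,2) = 4 − 1 = 3 completes the 4 across.
Nothing is forced directly, so branch on (2,1), whose candidates are 2 or 4. If (2,1) = 2: then (2,2) would have to be in {7} for the 9 across but in {5,6,8,9} for the 17 down — contradiction. So (2,1) = 4.
(2,2) = 9 − 4 = 5 completes the 9 across.
(3,1) = 7 − 5 = 2 completes the 7 down.
(3,2) = 11 − 2 = 9 completes the 11 across.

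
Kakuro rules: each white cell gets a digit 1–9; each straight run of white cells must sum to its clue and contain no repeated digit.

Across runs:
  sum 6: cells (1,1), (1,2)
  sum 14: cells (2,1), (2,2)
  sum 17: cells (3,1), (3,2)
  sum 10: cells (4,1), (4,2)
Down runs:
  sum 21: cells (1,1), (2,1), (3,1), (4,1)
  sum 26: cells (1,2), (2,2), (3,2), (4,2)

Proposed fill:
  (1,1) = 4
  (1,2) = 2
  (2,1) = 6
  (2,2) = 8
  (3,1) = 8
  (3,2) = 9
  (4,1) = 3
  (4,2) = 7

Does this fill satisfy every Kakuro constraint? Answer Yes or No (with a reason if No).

Yes

Across: 4+2=6; 6+8=14; 8+9=17; 3+7=10. Down: 4+6+8+3=21; 2+8+9+7=26. No digit repeats within any run.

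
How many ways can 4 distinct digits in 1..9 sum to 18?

11

4 distinct digits from 1–9 sum between 10 and 30.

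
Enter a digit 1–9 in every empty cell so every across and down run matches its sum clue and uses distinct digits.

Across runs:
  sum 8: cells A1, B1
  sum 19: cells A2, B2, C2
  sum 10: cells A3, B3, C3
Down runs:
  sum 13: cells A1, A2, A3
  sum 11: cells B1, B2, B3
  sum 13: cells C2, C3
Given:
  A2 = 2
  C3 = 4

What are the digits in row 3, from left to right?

5 1 4

B2 = 8: the only remaining digit allowed by both the 19 across and the 11 down.
C2 = 19 − 10 = 9 completes the 19 across.
A3 = 5: the only remaining digit allowed by both the 10 across and the 13 down.
B3 = 10 − 9 = 1 completes the 10 across.
A1 = 13 − 7 = 6 completes the 13 down.
B1 = 8 − 6 = 2 completes the 8 across.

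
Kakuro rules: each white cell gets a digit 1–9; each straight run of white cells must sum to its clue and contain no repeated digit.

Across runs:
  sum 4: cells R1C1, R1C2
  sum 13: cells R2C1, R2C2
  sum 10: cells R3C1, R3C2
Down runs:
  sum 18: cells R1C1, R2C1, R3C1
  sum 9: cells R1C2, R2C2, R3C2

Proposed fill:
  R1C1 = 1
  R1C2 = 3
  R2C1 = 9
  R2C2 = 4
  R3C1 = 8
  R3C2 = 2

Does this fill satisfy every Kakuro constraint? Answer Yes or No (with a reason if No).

Across: 1+3=4; 9+4=13; 8+2=10. Down: 1+9+8=18; 3+4+2=9. No digit repeats within any run.

Yes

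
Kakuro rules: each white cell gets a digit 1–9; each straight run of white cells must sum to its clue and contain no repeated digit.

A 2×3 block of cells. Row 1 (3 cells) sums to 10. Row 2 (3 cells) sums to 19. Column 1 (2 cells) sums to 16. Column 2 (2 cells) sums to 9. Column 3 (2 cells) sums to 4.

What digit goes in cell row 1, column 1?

7

16 in 2 cells must be {7,9}; 4 in 2 cells must be {1,3}.
The 10 across and the 16 down share only 7, so (1,1) = 7.
Given what's placed, (1,3) must be 1 to fit the 10 across and 4 down.
(2,1) = 16 − 7 = 9 completes the 16 down.
(2,3) = 4 − 1 = 3 completes the 4 down.
(1,2) = 10 − 8 = 2 completes the 10 across.
(2,2) = 19 − 12 = 7 completes the 19 across.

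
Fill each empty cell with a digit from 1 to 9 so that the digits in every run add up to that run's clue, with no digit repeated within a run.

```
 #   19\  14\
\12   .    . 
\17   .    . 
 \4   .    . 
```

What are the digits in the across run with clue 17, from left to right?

17 in 2 cells must be {8,9}; 4 in 2 cells must be {1,3}.
The 4 across and the 19 down share only 3, so R3C1 = 3.
R3C2 = 4 − 3 = 1 completes the 4 across.
Given what's placed, R2C1 must be 9 to fit the 17 across and 19 down.
R2C2 = 17 − 9 = 8 completes the 17 across.
R1C1 = 19 − 12 = 7 completes the 19 down.
R1C2 = 12 − 7 = 5 completes the 12 across.

9, 8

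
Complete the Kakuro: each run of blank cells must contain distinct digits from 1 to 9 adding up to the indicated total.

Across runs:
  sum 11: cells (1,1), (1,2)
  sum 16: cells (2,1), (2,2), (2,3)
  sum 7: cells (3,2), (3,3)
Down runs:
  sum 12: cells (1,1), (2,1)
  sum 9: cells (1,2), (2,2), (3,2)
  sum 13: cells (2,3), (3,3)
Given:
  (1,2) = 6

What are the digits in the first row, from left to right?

(1,1) = 11 − 6 = 5 completes the 11 across.
(2,1) = 12 − 5 = 7 completes the 12 down.
(2,2) = 1: the only remaining digit allowed by both the 16 across and the 9 down.
(2,3) = 16 − 8 = 8 completes the 16 across.
(3,2) = 9 − 7 = 2 completes the 9 down.
(3,3) = 7 − 2 = 5 completes the 7 across.

5 6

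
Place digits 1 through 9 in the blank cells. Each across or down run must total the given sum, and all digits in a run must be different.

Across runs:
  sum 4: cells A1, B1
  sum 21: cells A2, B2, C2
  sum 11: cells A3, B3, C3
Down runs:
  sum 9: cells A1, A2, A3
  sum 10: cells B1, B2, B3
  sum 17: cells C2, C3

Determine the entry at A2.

5

4 in 2 cells must be {1,3}; 17 in 2 cells must be {8,9}.
Only 8 fits C3 under both its across sum 11 and down sum 17.
C2 = 17 − 8 = 9 completes the 17 down.
Nothing is forced directly, so branch on A3, whose candidates are 1 or 2. If A3 = 2: that forces A2 = 4, after which B2 would have to be in {8} for the 21 across but in {1,2,3,4,5,6,7} for the 10 down — contradiction. So A3 = 1.
A1 = 3: the only remaining digit allowed by both the 4 across and the 9 down.
B1 = 4 − 3 = 1 completes the 4 across.
A2 = 9 − 4 = 5 completes the 9 down.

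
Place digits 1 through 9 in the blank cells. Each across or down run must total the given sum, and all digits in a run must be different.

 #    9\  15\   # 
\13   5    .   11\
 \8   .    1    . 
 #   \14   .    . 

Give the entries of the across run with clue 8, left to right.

4, 1, 3

R1C2 = 13 − 5 = 8 completes the 13 across.
R2C1 = 9 − 5 = 4 completes the 9 down.
R2C3 = 8 − 5 = 3 completes the 8 across.
R3C2 = 15 − 9 = 6 completes the 15 down.
R3C3 = 14 − 6 = 8 completes the 14 across.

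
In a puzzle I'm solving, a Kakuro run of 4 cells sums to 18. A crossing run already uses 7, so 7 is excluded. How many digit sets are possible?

4 distinct digits from 1–9 sum between 10 and 30.
Dropping sets that contain 7.

7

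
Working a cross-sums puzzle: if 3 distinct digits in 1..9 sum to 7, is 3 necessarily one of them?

The only way to make 7 from 3 distinct digits is {1,2,4}, which does not contain 3.

No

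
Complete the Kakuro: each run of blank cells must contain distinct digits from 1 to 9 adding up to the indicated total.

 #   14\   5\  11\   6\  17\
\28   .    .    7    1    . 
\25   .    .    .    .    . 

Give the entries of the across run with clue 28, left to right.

8, 3, 7, 1, 9

17 in 2 cells must be {8,9}.
Given what's placed, R1C2 must be 3 to fit the 28 across and 5 down.
R2C2 = 5 − 3 = 2 completes the 5 down.
R2C3 = 11 − 7 = 4 completes the 11 down.
R2C4 = 6 − 1 = 5 completes the 6 down.
R2C5 = 8: the only remaining digit allowed by both the 25 across and the 17 down.
R1C5 = 17 − 8 = 9 completes the 17 down.
R2C1 = 25 − 19 = 6 completes the 25 across.
R1C1 = 28 − 20 = 8 completes the 28 across.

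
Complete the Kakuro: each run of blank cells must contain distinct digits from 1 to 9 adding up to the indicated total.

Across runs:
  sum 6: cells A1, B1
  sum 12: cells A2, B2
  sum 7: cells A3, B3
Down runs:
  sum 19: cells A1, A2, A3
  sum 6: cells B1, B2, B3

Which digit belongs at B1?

6 in 3 cells must be {1,2,3}.
The 12 across and the 6 down share only 3, so B2 = 3.
A2 = 12 − 3 = 9 completes the 12 across.
Nothing is forced directly, so branch on A1, whose candidates are 2 or 4. If A1 = 2: then B1 would have to be in {4} for the 6 across but in {1,2} for the 6 down — contradiction. So A1 = 4.
B1 = 6 − 4 = 2 completes the 6 across.
A3 = 19 − 13 = 6 completes the 19 down.
B3 = 7 − 6 = 1 completes the 7 across.

2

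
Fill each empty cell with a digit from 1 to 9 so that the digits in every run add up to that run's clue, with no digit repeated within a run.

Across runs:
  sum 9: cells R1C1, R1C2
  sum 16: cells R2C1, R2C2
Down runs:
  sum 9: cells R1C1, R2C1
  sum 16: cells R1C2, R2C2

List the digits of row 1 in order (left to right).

2 7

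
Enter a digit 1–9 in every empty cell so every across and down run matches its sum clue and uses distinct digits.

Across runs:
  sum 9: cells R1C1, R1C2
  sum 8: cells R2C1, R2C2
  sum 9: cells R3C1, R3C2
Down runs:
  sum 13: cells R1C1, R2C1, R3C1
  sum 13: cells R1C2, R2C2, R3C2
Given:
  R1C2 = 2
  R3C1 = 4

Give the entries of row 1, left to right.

7, 2

R1C1 = 9 − 2 = 7 completes the 9 across.
R2C1 = 13 − 11 = 2 completes the 13 down.
R2C2 = 8 − 2 = 6 completes the 8 across.
R3C2 = 9 − 4 = 5 completes the 9 across.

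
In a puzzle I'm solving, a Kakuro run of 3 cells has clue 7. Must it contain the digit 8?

The only way to make 7 from 3 distinct digits is {1,2,4}, which does not contain 8.

No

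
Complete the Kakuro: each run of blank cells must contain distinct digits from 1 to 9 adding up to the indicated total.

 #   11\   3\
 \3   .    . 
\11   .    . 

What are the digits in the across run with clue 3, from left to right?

3 in 2 cells must be {1,2}.
The 3 across and the 11 down share only 2, so R1C1 = 2.
R1C2 = 3 − 2 = 1 completes the 3 across.
R2C1 = 11 − 2 = 9 completes the 11 down.
R2C2 = 11 − 9 = 2 completes the 11 across.

2 1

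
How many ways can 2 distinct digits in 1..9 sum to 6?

2

2 distinct digits from 1–9 sum between 3 and 17.
Enumerating: {1,5}, {2,4}.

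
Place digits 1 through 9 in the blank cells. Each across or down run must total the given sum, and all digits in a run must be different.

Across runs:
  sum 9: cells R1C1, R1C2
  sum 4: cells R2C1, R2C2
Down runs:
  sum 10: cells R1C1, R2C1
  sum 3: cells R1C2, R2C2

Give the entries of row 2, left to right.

3, 1

4 in 2 cells must be {1,3}; 3 in 2 cells must be {1,2}.
The 4 across and the 3 down share only 1, so R2C2 = 1.
R1C2 = 3 − 1 = 2 completes the 3 down.
R2C1 = 4 − 1 = 3 completes the 4 across.
R1C1 = 9 − 2 = 7 completes the 9 across.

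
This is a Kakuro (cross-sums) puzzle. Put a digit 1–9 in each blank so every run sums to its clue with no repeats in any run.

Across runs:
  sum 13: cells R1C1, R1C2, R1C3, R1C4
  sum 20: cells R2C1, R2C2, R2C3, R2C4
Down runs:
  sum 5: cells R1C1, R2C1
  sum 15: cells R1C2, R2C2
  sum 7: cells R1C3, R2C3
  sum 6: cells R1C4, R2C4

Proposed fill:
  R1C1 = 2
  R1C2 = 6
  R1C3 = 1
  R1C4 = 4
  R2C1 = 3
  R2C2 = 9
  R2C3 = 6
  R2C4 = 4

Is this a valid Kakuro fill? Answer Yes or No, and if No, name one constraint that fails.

No — the down run R1C4–R2C4 sums to 8, not 6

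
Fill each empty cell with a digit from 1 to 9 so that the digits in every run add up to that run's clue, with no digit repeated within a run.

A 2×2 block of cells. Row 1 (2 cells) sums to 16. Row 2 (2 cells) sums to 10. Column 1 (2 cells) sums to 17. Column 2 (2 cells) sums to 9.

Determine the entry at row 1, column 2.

7

16 in 2 cells must be {7,9}; 17 in 2 cells must be {8,9}.
The 16 across and the 17 down share only 9, so (1,1) = 9.
(1,2) = 16 − 9 = 7 completes the 16 across.
(2,1) = 17 − 9 = 8 completes the 17 down.
(2,2) = 10 − 8 = 2 completes the 10 across.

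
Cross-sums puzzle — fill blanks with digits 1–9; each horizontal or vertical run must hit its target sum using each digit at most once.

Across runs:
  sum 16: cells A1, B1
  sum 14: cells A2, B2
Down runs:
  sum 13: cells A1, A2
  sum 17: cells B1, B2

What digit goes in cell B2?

8

16 in 2 cells must be {7,9}; 17 in 2 cells must be {8,9}.
The 16 across and the 17 down share only 9, so B1 = 9.
B2 = 17 − 9 = 8 completes the 17 down.
A1 = 16 − 9 = 7 completes the 16 across.
A2 = 14 − 8 = 6 completes the 14 across.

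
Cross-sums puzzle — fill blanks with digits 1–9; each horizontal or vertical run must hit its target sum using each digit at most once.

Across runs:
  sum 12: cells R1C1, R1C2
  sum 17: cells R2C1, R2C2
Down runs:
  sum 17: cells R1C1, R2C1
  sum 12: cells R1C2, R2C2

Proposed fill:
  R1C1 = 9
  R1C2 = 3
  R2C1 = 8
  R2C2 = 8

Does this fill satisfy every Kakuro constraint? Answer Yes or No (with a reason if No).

No — the down run R1C2–R2C2 sums to 11, not 12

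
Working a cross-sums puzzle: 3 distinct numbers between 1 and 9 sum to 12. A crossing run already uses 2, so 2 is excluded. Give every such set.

{1,3,8}; {1,4,7}; {1,5,6}; {3,4,5}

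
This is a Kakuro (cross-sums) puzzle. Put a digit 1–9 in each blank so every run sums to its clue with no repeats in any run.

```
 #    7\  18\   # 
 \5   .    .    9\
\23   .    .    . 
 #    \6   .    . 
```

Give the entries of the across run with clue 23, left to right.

23 in 3 cells must be {6,8,9}.
The 23 across and the 7 down share only 6, so R2C1 = 6.
R2C3 = 8: the only remaining digit allowed by both the 23 across and the 9 down.
R3C3 = 9 − 8 = 1 completes the 9 down.
R1C1 = 7 − 6 = 1 completes the 7 down.
R1C2 = 5 − 1 = 4 completes the 5 across.
R2C2 = 23 − 14 = 9 completes the 23 across.
R3C2 = 6 − 1 = 5 completes the 6 across.

6 9 8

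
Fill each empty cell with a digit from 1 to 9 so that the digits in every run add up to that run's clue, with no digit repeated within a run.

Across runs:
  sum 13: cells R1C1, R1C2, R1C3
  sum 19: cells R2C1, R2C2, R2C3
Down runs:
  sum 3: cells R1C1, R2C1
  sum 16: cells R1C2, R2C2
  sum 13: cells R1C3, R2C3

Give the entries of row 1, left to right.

1, 7, 5

3 in 2 cells must be {1,2}; 16 in 2 cells must be {7,9}.
The 19 across and the 3 down share only 2, so R2C1 = 2.
Given what's placed, R2C2 must be 9 to fit the 19 across and 16 down.
R2C3 = 19 − 11 = 8 completes the 19 across.
R1C1 = 3 − 2 = 1 completes the 3 down.
R1C2 = 16 − 9 = 7 completes the 16 down.
R1C3 = 13 − 8 = 5 completes the 13 across.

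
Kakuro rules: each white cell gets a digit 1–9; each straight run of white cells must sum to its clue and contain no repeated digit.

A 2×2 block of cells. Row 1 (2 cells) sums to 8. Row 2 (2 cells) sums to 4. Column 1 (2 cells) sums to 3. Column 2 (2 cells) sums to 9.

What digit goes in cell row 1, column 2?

6

4 in 2 cells must be {1,3}; 3 in 2 cells must be {1,2}.
The 4 across and the 3 down share only 1, so (2,1) = 1.
(2,2) = 4 − 1 = 3 completes the 4 across.
(1,1) = 3 − 1 = 2 completes the 3 down.
(1,2) = 8 − 2 = 6 completes the 8 across.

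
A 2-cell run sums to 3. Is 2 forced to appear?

Yes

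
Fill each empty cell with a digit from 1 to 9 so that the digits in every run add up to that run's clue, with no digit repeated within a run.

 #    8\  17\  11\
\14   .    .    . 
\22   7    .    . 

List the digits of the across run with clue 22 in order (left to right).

7 9 6

17 in 2 cells must be {8,9}.
R1C1 = 8 − 7 = 1 completes the 8 down.
Given what's placed, R2C2 must be 9 to fit the 22 across and 17 down.
R2C3 = 22 − 16 = 6 completes the 22 across.
R1C2 = 17 − 9 = 8 completes the 17 down.
R1C3 = 14 − 9 = 5 completes the 14 across.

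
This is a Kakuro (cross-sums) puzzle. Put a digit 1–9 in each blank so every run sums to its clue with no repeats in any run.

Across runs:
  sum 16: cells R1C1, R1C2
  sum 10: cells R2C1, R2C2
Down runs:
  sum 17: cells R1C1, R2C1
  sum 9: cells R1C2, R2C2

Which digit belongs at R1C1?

16 in 2 cells must be {7,9}; 17 in 2 cells must be {8,9}.
The 16 across and the 17 down share only 9, so R1C1 = 9.
R1C2 = 16 − 9 = 7 completes the 16 across.
R2C1 = 17 − 9 = 8 completes the 17 down.
R2C2 = 10 − 8 = 2 completes the 10 across.

9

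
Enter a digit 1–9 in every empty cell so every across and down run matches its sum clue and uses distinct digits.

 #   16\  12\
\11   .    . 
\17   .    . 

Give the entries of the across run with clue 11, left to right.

17 in 2 cells must be {8,9}; 16 in 2 cells must be {7,9}.
The 17 across and the 16 down share only 9, so R2C1 = 9.
R2C2 = 17 − 9 = 8 completes the 17 across.
R1C1 = 16 − 9 = 7 completes the 16 down.
R1C2 = 11 − 7 = 4 completes the 11 across.

7 4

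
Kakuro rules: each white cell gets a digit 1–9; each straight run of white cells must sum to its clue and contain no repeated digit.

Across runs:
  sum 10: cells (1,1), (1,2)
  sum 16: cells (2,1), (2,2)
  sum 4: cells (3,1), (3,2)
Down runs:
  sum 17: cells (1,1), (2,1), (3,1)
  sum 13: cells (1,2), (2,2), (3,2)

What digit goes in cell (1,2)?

1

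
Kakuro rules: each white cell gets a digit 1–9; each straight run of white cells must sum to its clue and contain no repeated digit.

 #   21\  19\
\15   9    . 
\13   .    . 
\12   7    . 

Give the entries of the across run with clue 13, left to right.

5, 8

R1C2 = 15 − 9 = 6 completes the 15 across.
R2C1 = 21 − 16 = 5 completes the 21 down.
R2C2 = 13 − 5 = 8 completes the 13 across.
R3C2 = 12 − 7 = 5 completes the 12 across.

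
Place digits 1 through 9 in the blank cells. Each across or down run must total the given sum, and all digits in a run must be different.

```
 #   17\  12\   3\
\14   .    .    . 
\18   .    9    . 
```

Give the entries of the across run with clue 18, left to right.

17 in 2 cells must be {8,9}; 3 in 2 cells must be {1,2}.
R1C2 = 12 − 9 = 3 completes the 12 down.
R1C3 = 2: the only remaining digit allowed by both the 14 across and the 3 down.
Given what's placed, R2C1 must be 8 to fit the 18 across and 17 down.
R2C3 = 18 − 17 = 1 completes the 18 across.
R1C1 = 14 − 5 = 9 completes the 14 across.

8 9 1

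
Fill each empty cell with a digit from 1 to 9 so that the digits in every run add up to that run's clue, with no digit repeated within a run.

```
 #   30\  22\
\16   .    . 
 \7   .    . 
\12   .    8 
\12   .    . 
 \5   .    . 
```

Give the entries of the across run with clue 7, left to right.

16 in 2 cells must be {7,9}.
Given what's placed, R1C2 must be 7 to fit the 16 across and 22 down.
R3C1 = 12 − 8 = 4 completes the 12 across.
R4C2 = 4: the only remaining digit allowed by both the 12 across and the 22 down.
R1C1 = 16 − 7 = 9 completes the 16 across.
R4C1 = 12 − 4 = 8 completes the 12 across.
Nothing is forced directly, so branch on R2C2, whose candidates are 1 or 2. If R2C2 = 2: then R2C1 would have to be in {5} for the 7 across but in {2,3,6,7} for the 30 down — contradiction. So R2C2 = 1.
R2C1 = 7 − 1 = 6 completes the 7 across.

6 1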